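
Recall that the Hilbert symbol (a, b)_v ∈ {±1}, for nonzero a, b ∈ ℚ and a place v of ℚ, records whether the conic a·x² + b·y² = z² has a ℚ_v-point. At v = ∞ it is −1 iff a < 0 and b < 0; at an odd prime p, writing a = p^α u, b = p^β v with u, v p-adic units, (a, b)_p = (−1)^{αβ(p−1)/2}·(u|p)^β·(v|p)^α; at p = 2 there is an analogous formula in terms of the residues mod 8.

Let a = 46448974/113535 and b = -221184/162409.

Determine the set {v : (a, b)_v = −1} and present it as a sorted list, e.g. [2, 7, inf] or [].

[2, 13]

(a, b) ≡ (4290, -6) mod (ℚ^×)²; places V = {2, 3, 5, 11, 13, 29, 31, ∞}.
(a,b)_13: α=3, u≡5; β=-2, v≡2 (mod 13); (5|13)=-1, (2|13)=-1; sign (−1)^0·-1^-2·-1^3 = -1.
(a,b)_5: α=-1, u≡2; β=0, v≡4 (mod 5); (2|5)=-1, (4|5)=+1; sign (−1)^0·-1^0·+1^-1 = +1.
(a,b)_2: α=1, β=13; u≡1, v≡5 (mod 8); ε(u)ε(v)=0·0, αω(v)=1·1, βω(u)=13·0; sum ≡ 1  ⇒  -1.
(a,b)_31: α=2, u≡29; β=-2, v≡20 (mod 31); (29|31)=-1, (20|31)=+1; sign (−1)^0·-1^-2·+1^2 = +1.
(a,b)_∞: sgn(4290)=+, sgn(-6)=−, so +1.
(a,b)_29: α=-2, u≡21; β=0, v≡16 (mod 29); (21|29)=-1, (16|29)=+1; sign (−1)^0·-1^0·+1^-2 = +1.
(a,b)_11: α=1, u≡5; β=0, v≡3 (mod 11); (5|11)=+1, (3|11)=+1; sign (−1)^0·+1^0·+1^1 = +1.
(a,b)_3: α=-3, u≡2; β=3, v≡1 (mod 3); (2|3)=-1, (1|3)=+1; sign (−1)^1·-1^3·+1^-3 = +1.
|Ram(4290, -6)| = 2, even; anisotropic at {2, 13}.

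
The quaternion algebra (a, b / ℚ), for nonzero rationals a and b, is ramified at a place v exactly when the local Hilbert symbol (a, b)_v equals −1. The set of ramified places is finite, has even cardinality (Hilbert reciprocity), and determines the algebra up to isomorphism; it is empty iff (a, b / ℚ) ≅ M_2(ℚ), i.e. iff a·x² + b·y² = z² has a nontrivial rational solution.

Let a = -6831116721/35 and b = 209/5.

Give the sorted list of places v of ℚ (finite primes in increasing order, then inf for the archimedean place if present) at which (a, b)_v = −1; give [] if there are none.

(a, b) ≡ (-435435, 1045) mod (ℚ^×)²; places V = {2, 3, 5, 7, 11, 13, 19, 29, ∞}.
(a,b)_7: α=-1, u≡1; β=0, v≡4 (mod 7); (1|7)=+1, (4|7)=+1; sign (−1)^0·+1^0·+1^-1 = +1.
(a,b)_2: α=0, β=0; u≡5, v≡5 (mod 8); ε(u)ε(v)=0·0, αω(v)=0·1, βω(u)=0·1; sum ≡ 0  ⇒  +1.
(a,b)_∞: sgn(-435435)=−, sgn(1045)=+, so +1.
(a,b)_19: α=2, u≡5; β=1, v≡6 (mod 19); (5|19)=+1, (6|19)=+1; sign (−1)^0·+1^1·+1^2 = +1.
(a,b)_11: α=1, u≡5; β=1, v≡6 (mod 11); (5|11)=+1, (6|11)=-1; sign (−1)^1·+1^1·-1^1 = +1.
(a,b)_5: α=-1, u≡2; β=-1, v≡4 (mod 5); (2|5)=-1, (4|5)=+1; sign (−1)^0·-1^-1·+1^-1 = -1.
(a,b)_13: α=3, u≡11; β=0, v≡8 (mod 13); (11|13)=-1, (8|13)=-1; sign (−1)^0·-1^0·-1^3 = -1.
(a,b)_29: α=1, u≡24; β=0, v≡7 (mod 29); (24|29)=+1, (7|29)=+1; sign (−1)^0·+1^0·+1^1 = +1.
(a,b)_3: α=3, u≡1; β=0, v≡1 (mod 3); (1|3)=+1, (1|3)=+1; sign (−1)^0·+1^0·+1^3 = +1.
Ram(-435435, 1045) = {5, 13}; no ℚ_5-point on the conic.

[5, 13]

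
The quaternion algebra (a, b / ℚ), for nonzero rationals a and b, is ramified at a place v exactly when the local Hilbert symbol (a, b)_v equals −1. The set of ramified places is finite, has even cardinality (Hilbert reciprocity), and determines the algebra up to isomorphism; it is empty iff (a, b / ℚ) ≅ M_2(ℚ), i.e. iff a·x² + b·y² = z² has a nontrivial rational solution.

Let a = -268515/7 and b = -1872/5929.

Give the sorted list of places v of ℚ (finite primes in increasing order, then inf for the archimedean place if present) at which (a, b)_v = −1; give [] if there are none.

[2, 3, 5, inf]

(a, b) ≡ (-23205, -13) mod (ℚ^×)²; places V = {2, 3, 5, 7, 11, 13, 17, ∞}.
(a,b)_7: α=-1, u≡5; β=-2, v≡2 (mod 7); (5|7)=-1, (2|7)=+1; sign (−1)^0·-1^-2·+1^-1 = +1.
(a,b)_3: α=5, u≡2; β=2, v≡2 (mod 3); (2|3)=-1, (2|3)=-1; sign (−1)^0·-1^2·-1^5 = -1.
(a,b)_2: α=0, β=4; u≡3, v≡3 (mod 8); ε(u)ε(v)=1·1, αω(v)=0·1, βω(u)=4·1; sum ≡ 1  ⇒  -1.
(a,b)_11: α=0, u≡4; β=-2, v≡4 (mod 11); (4|11)=+1, (4|11)=+1; sign (−1)^0·+1^-2·+1^0 = +1.
(a,b)_∞: sgn(-23205)=−, sgn(-13)=−, so -1.
(a,b)_17: α=1, u≡7; β=0, v≡9 (mod 17); (7|17)=-1, (9|17)=+1; sign (−1)^0·-1^0·+1^1 = +1.
(a,b)_5: α=1, u≡1; β=0, v≡2 (mod 5); (1|5)=+1, (2|5)=-1; sign (−1)^0·+1^0·-1^1 = -1.
(a,b)_13: α=1, u≡4; β=1, v≡12 (mod 13); (4|13)=+1, (12|13)=+1; sign (−1)^0·+1^1·+1^1 = +1.
Ram(-23205, -13) = {2, 3, 5, ∞}; no ℚ_2-point on the conic.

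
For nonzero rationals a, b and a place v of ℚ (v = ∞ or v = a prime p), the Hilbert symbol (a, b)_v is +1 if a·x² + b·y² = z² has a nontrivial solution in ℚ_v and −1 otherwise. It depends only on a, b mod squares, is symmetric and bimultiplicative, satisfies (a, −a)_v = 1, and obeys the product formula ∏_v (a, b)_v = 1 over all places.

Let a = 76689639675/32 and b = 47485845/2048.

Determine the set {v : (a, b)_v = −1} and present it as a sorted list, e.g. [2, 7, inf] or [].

Mod squares: a ≡ 6, b ≡ 9690. Check v ∈ {∞, 2, 3, 5, 11, 17, 19}.
v=2: v_2(a)=-5, v_2(b)=-11; units ≡ 3, 5 (mod 8); ε·ε+αω+βω = 1·0+-5·1+-11·1 ≡ 0  ⇒  (a,b)_2 = +1.
v=5: a=5^2·(≡1), b=5^1·(≡3) mod 5; (1|5)=+1, (3|5)=-1; (−1)^{2·1·2}·(+1)^1·(-1)^2 = +1.
v=∞: 6 > 0 and 9690 > 0  ⇒  (a,b)_∞ = +1.
v=17: a=17^2·(≡10), b=17^1·(≡4) mod 17; (10|17)=-1, (4|17)=+1; (−1)^{2·1·8}·(-1)^1·(+1)^2 = -1.
v=19: a=19^2·(≡17), b=19^1·(≡6) mod 19; (17|19)=+1, (6|19)=+1; (−1)^{2·1·9}·(+1)^1·(+1)^2 = +1.
v=11: a=11^2·(≡7), b=11^2·(≡10) mod 11; (7|11)=-1, (10|11)=-1; (−1)^{2·2·5}·(-1)^2·(-1)^2 = +1.
v=3: a=3^5·(≡2), b=3^5·(≡2) mod 3; (2|3)=-1, (2|3)=-1; (−1)^{5·5·1}·(-1)^5·(-1)^5 = -1.
(6, 9690 / ℚ) ramifies at {3, 17}: a division algebra.

[3, 17]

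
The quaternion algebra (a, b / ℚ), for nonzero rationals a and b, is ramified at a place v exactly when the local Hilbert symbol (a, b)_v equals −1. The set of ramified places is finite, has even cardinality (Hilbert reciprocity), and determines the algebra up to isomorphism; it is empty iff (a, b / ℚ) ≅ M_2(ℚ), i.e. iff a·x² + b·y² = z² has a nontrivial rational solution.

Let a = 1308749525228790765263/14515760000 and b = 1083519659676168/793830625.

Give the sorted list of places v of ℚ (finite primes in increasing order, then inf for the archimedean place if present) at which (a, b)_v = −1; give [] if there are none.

(a, b) ≡ (658, 34658) mod (ℚ^×)²; places V = {2, 3, 5, 7, 11, 13, 19, 23, 31, 43, 47, ∞}.
(a,b)_3: α=0, u≡1; β=4, v≡2 (mod 3); (1|3)=+1, (2|3)=-1; sign (−1)^0·+1^4·-1^0 = +1.
(a,b)_19: α=2, u≡8; β=2, v≡8 (mod 19); (8|19)=-1, (8|19)=-1; sign (−1)^0·-1^2·-1^2 = +1.
(a,b)_31: α=4, u≡28; β=1, v≡28 (mod 31); (28|31)=+1, (28|31)=+1; sign (−1)^0·+1^1·+1^4 = +1.
(a,b)_5: α=-4, u≡3; β=-4, v≡2 (mod 5); (3|5)=-1, (2|5)=-1; sign (−1)^0·-1^-4·-1^-4 = +1.
(a,b)_23: α=-2, u≡21; β=-2, v≡7 (mod 23); (21|23)=-1, (7|23)=-1; sign (−1)^0·-1^-2·-1^-2 = +1.
(a,b)_11: α=2, u≡4; β=2, v≡10 (mod 11); (4|11)=+1, (10|11)=-1; sign (−1)^0·+1^2·-1^2 = +1.
(a,b)_7: α=-3, u≡5; β=-4, v≡1 (mod 7); (5|7)=-1, (1|7)=+1; sign (−1)^0·-1^-4·+1^-3 = +1.
(a,b)_13: α=2, u≡2; β=1, v≡9 (mod 13); (2|13)=-1, (9|13)=+1; sign (−1)^0·-1^1·+1^2 = -1.
(a,b)_∞: sgn(658)=+, sgn(34658)=+, so +1.
(a,b)_43: α=2, u≡31; β=1, v≡3 (mod 43); (31|43)=+1, (3|43)=-1; sign (−1)^0·+1^1·-1^2 = +1.
(a,b)_2: α=-7, β=3; u≡1, v≡1 (mod 8); ε(u)ε(v)=0·0, αω(v)=-7·0, βω(u)=3·0; sum ≡ 0  ⇒  +1.
(a,b)_47: α=3, u≡3; β=2, v≡39 (mod 47); (3|47)=+1, (39|47)=-1; sign (−1)^0·+1^2·-1^3 = -1.
Ram(658, 34658) = {13, 47}; no ℚ_13-point on the conic.

[13, 47]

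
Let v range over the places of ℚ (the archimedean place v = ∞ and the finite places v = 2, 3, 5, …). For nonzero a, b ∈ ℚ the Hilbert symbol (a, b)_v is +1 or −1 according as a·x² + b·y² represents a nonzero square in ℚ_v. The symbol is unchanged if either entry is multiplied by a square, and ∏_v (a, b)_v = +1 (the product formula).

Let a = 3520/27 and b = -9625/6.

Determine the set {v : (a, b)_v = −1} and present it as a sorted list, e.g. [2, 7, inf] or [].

[2, 3]

Mod squares: a ≡ 165, b ≡ -2310. Check v ∈ {∞, 2, 3, 5, 7, 11}.
v=5: a=5^1·(≡2), b=5^3·(≡3) mod 5; (2|5)=-1, (3|5)=-1; (−1)^{1·3·2}·(-1)^3·(-1)^1 = +1.
v=7: a=7^0·(≡1), b=7^1·(≡3) mod 7; (1|7)=+1, (3|7)=-1; (−1)^{0·1·3}·(+1)^1·(-1)^0 = +1.
v=3: a=3^-3·(≡1), b=3^-1·(≡1) mod 3; (1|3)=+1, (1|3)=+1; (−1)^{-3·-1·1}·(+1)^-1·(+1)^-3 = -1.
v=11: a=11^1·(≡9), b=11^1·(≡10) mod 11; (9|11)=+1, (10|11)=-1; (−1)^{1·1·5}·(+1)^1·(-1)^1 = +1.
v=2: v_2(a)=6, v_2(b)=-1; units ≡ 5, 5 (mod 8); ε·ε+αω+βω = 0·0+6·1+-1·1 ≡ 1  ⇒  (a,b)_2 = -1.
v=∞: 165 > 0 and -2310 < 0  ⇒  (a,b)_∞ = +1.
(165, -2310 / ℚ) ramifies at {2, 3}: a division algebra.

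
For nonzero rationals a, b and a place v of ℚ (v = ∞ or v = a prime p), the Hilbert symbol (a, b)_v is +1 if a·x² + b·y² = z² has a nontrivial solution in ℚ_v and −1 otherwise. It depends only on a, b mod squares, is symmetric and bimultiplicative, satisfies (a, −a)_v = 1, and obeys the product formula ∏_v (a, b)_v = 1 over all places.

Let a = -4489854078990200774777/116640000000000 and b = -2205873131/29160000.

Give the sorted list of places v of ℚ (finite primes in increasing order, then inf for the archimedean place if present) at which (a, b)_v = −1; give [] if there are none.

Mod squares: a ≡ -17, b ≡ -11. Check v ∈ {∞, 2, 3, 5, 7, 11, 17, 19}.
v=19: a=19^4·(≡8), b=19^0·(≡18) mod 19; (8|19)=-1, (18|19)=-1; (−1)^{4·0·9}·(-1)^0·(-1)^4 = +1.
v=3: a=3^-6·(≡1), b=3^-6·(≡1) mod 3; (1|3)=+1, (1|3)=+1; (−1)^{-6·-6·1}·(+1)^-6·(+1)^-6 = +1.
v=7: a=7^4·(≡4), b=7^4·(≡6) mod 7; (4|7)=+1, (6|7)=-1; (−1)^{4·4·3}·(+1)^4·(-1)^4 = +1.
v=5: a=5^-10·(≡3), b=5^-4·(≡4) mod 5; (3|5)=-1, (4|5)=+1; (−1)^{-10·-4·2}·(-1)^-4·(+1)^-10 = +1.
v=11: a=11^2·(≡5), b=11^1·(≡6) mod 11; (5|11)=+1, (6|11)=-1; (−1)^{2·1·5}·(+1)^1·(-1)^2 = +1.
v=17: a=17^9·(≡2), b=17^4·(≡12) mod 17; (2|17)=+1, (12|17)=-1; (−1)^{9·4·8}·(+1)^4·(-1)^9 = -1.
v=∞: -17 < 0 and -11 < 0  ⇒  (a,b)_∞ = -1.
v=2: v_2(a)=-14, v_2(b)=-6; units ≡ 7, 5 (mod 8); ε·ε+αω+βω = 1·0+-14·1+-6·0 ≡ 0  ⇒  (a,b)_2 = +1.
|Ram(-17, -11)| = 2, even; anisotropic at {17, ∞}.

[17, inf]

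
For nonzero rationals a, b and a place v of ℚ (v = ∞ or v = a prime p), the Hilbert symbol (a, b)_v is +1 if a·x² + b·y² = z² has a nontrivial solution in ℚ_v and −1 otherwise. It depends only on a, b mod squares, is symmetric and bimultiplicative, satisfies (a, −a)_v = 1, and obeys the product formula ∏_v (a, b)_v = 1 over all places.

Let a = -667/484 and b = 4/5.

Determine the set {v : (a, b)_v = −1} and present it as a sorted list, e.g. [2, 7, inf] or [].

Mod squares: a ≡ -667, b ≡ 5. Check v ∈ {∞, 2, 5, 11, 23, 29}.
v=11: a=11^-2·(≡1), b=11^0·(≡3) mod 11; (1|11)=+1, (3|11)=+1; (−1)^{-2·0·5}·(+1)^0·(+1)^-2 = +1.
v=5: a=5^0·(≡2), b=5^-1·(≡4) mod 5; (2|5)=-1, (4|5)=+1; (−1)^{0·-1·2}·(-1)^-1·(+1)^0 = -1.
v=23: a=23^1·(≡17), b=23^0·(≡10) mod 23; (17|23)=-1, (10|23)=-1; (−1)^{1·0·11}·(-1)^0·(-1)^1 = -1.
v=2: v_2(a)=-2, v_2(b)=2; units ≡ 5, 5 (mod 8); ε·ε+αω+βω = 0·0+-2·1+2·1 ≡ 0  ⇒  (a,b)_2 = +1.
v=29: a=29^1·(≡9), b=29^0·(≡24) mod 29; (9|29)=+1, (24|29)=+1; (−1)^{1·0·14}·(+1)^0·(+1)^1 = +1.
v=∞: -667 < 0 and 5 > 0  ⇒  (a,b)_∞ = +1.
(-667, 5 / ℚ) ramifies at {5, 23}: a division algebra.

[5, 23]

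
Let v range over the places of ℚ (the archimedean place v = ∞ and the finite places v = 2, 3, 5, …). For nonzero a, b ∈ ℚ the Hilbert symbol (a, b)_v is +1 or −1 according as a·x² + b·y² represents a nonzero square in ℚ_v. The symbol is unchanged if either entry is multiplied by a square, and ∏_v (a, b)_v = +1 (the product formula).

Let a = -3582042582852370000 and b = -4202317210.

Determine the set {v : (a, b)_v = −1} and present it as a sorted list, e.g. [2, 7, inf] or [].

(a, b) ≡ (-493, -17290) mod (ℚ^×)²; places V = {2, 5, 7, 13, 17, 19, 29, ∞}.
(a,b)_13: α=2, u≡1; β=1, v≡9 (mod 13); (1|13)=+1, (9|13)=+1; sign (−1)^0·+1^1·+1^2 = +1.
(a,b)_29: α=3, u≡10; β=2, v≡6 (mod 29); (10|29)=-1, (6|29)=+1; sign (−1)^0·-1^2·+1^3 = +1.
(a,b)_19: α=2, u≡1; β=1, v≡2 (mod 19); (1|19)=+1, (2|19)=-1; sign (−1)^0·+1^1·-1^2 = +1.
(a,b)_2: α=4, β=1; u≡3, v≡3 (mod 8); ε(u)ε(v)=1·1, αω(v)=4·1, βω(u)=1·1; sum ≡ 0  ⇒  +1.
(a,b)_5: α=4, u≡3; β=1, v≡3 (mod 5); (3|5)=-1, (3|5)=-1; sign (−1)^0·-1^1·-1^4 = -1.
(a,b)_17: α=3, u≡5; β=2, v≡9 (mod 17); (5|17)=-1, (9|17)=+1; sign (−1)^0·-1^2·+1^3 = +1.
(a,b)_∞: sgn(-493)=−, sgn(-17290)=−, so -1.
(a,b)_7: α=2, u≡2; β=1, v≡2 (mod 7); (2|7)=+1, (2|7)=+1; sign (−1)^0·+1^1·+1^2 = +1.
Ram(-493, -17290) = {5, ∞}; no ℚ_5-point on the conic.

[5, inf]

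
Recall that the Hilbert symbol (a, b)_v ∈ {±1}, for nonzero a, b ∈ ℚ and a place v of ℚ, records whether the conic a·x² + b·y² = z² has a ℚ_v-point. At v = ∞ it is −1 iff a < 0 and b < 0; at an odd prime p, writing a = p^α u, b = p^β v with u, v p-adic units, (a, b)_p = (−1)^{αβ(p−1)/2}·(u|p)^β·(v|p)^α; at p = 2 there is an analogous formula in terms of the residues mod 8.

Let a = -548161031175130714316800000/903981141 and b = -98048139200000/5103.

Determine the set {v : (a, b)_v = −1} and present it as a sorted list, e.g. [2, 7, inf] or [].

Mod squares: a ≡ -35805, b ≡ -36890. Check v ∈ {∞, 2, 3, 5, 7, 11, 17, 29, 31}.
v=3: a=3^-17·(≡2), b=3^-6·(≡1) mod 3; (2|3)=-1, (1|3)=+1; (−1)^{-17·-6·1}·(-1)^-6·(+1)^-17 = +1.
v=11: a=11^3·(≡3), b=11^2·(≡9) mod 11; (3|11)=+1, (9|11)=+1; (−1)^{3·2·5}·(+1)^2·(+1)^3 = +1.
v=7: a=7^-1·(≡4), b=7^-1·(≡4) mod 7; (4|7)=+1, (4|7)=+1; (−1)^{-1·-1·3}·(+1)^-1·(+1)^-1 = -1.
v=31: a=31^5·(≡21), b=31^3·(≡5) mod 31; (21|31)=-1, (5|31)=+1; (−1)^{5·3·15}·(-1)^3·(+1)^5 = +1.
v=17: a=17^4·(≡3), b=17^1·(≡11) mod 17; (3|17)=-1, (11|17)=-1; (−1)^{4·1·8}·(-1)^1·(-1)^4 = -1.
v=29: a=29^2·(≡18), b=29^0·(≡11) mod 29; (18|29)=-1, (11|29)=-1; (−1)^{2·0·14}·(-1)^0·(-1)^2 = +1.
v=2: v_2(a)=16, v_2(b)=9; units ≡ 3, 3 (mod 8); ε·ε+αω+βω = 1·1+16·1+9·1 ≡ 0  ⇒  (a,b)_2 = +1.
v=5: a=5^5·(≡4), b=5^5·(≡2) mod 5; (4|5)=+1, (2|5)=-1; (−1)^{5·5·2}·(+1)^5·(-1)^5 = -1.
v=∞: -35805 < 0 and -36890 < 0  ⇒  (a,b)_∞ = -1.
(-35805, -36890 / ℚ) ramifies at {5, 7, 17, ∞}: a division algebra.

[5, 7, 17, inf]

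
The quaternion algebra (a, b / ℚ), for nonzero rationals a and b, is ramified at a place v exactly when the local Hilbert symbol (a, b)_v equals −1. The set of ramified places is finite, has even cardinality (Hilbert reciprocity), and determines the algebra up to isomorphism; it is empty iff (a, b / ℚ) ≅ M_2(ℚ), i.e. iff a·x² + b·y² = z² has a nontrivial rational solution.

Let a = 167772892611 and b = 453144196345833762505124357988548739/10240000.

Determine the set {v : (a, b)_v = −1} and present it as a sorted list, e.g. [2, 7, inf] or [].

[2, 3, 17, 29, 37, 43]

Mod squares: a ≡ 122551419, b ≡ 9197571. Check v ∈ {∞, 2, 3, 5, 7, 17, 29, 37, 41, 43, 47}.
v=7: a=7^0·(≡2), b=7^4·(≡6) mod 7; (2|7)=+1, (6|7)=-1; (−1)^{0·4·3}·(+1)^4·(-1)^0 = +1.
v=5: a=5^0·(≡1), b=5^-4·(≡1) mod 5; (1|5)=+1, (1|5)=+1; (−1)^{0·-4·2}·(+1)^-4·(+1)^0 = +1.
v=37: a=37^2·(≡19), b=37^5·(≡8) mod 37; (19|37)=-1, (8|37)=-1; (−1)^{2·5·18}·(-1)^5·(-1)^2 = -1.
v=17: a=17^1·(≡3), b=17^2·(≡6) mod 17; (3|17)=-1, (6|17)=-1; (−1)^{1·2·8}·(-1)^2·(-1)^1 = -1.
v=47: a=47^1·(≡19), b=47^3·(≡34) mod 47; (19|47)=-1, (34|47)=+1; (−1)^{1·3·23}·(-1)^3·(+1)^1 = +1.
v=29: a=29^1·(≡12), b=29^2·(≡2) mod 29; (12|29)=-1, (2|29)=-1; (−1)^{1·2·14}·(-1)^2·(-1)^1 = -1.
v=2: v_2(a)=0, v_2(b)=-14; units ≡ 3, 3 (mod 8); ε·ε+αω+βω = 1·1+0·1+-14·1 ≡ 1  ⇒  (a,b)_2 = -1.
v=41: a=41^1·(≡2), b=41^3·(≡1) mod 41; (2|41)=+1, (1|41)=+1; (−1)^{1·3·20}·(+1)^3·(+1)^1 = +1.
v=43: a=43^1·(≡6), b=43^3·(≡9) mod 43; (6|43)=+1, (9|43)=+1; (−1)^{1·3·21}·(+1)^3·(+1)^1 = -1.
v=3: a=3^1·(≡1), b=3^9·(≡1) mod 3; (1|3)=+1, (1|3)=+1; (−1)^{1·9·1}·(+1)^9·(+1)^1 = -1.
v=∞: 122551419 > 0 and 9197571 > 0  ⇒  (a,b)_∞ = +1.
Ram(122551419, 9197571) = {2, 3, 17, 29, 37, 43}; no ℚ_2-point on the conic.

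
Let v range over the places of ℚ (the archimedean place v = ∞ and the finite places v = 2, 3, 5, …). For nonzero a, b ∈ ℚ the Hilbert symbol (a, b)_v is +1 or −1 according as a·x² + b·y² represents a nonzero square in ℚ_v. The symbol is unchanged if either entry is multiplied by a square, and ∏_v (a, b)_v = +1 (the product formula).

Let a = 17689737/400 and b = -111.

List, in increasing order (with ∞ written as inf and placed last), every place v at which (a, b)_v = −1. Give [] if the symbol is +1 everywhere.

Mod squares: a ≡ 104673, b ≡ -111. Check v ∈ {∞, 2, 3, 5, 13, 23, 37, 41}.
v=2: v_2(a)=-4, v_2(b)=0; units ≡ 1, 1 (mod 8); ε·ε+αω+βω = 0·0+-4·0+0·0 ≡ 0  ⇒  (a,b)_2 = +1.
v=∞: 104673 > 0 and -111 < 0  ⇒  (a,b)_∞ = +1.
v=3: a=3^1·(≡1), b=3^1·(≡2) mod 3; (1|3)=+1, (2|3)=-1; (−1)^{1·1·1}·(+1)^1·(-1)^1 = +1.
v=5: a=5^-2·(≡2), b=5^0·(≡4) mod 5; (2|5)=-1, (4|5)=+1; (−1)^{-2·0·2}·(-1)^0·(+1)^-2 = +1.
v=37: a=37^1·(≡23), b=37^1·(≡34) mod 37; (23|37)=-1, (34|37)=+1; (−1)^{1·1·18}·(-1)^1·(+1)^1 = -1.
v=13: a=13^2·(≡1), b=13^0·(≡6) mod 13; (1|13)=+1, (6|13)=-1; (−1)^{2·0·6}·(+1)^0·(-1)^2 = +1.
v=23: a=23^1·(≡5), b=23^0·(≡4) mod 23; (5|23)=-1, (4|23)=+1; (−1)^{1·0·11}·(-1)^0·(+1)^1 = +1.
v=41: a=41^1·(≡15), b=41^0·(≡12) mod 41; (15|41)=-1, (12|41)=-1; (−1)^{1·0·20}·(-1)^0·(-1)^1 = -1.
(104673, -111 / ℚ) ramifies at {37, 41}: a division algebra.

[37, 41]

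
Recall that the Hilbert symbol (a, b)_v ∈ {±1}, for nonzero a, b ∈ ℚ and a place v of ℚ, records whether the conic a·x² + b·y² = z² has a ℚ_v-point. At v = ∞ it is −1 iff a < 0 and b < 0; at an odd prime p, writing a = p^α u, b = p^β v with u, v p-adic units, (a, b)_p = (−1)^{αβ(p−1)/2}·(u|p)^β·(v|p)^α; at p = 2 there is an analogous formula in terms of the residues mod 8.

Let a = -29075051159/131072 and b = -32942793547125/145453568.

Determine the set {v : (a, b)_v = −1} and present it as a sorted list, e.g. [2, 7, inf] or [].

[2, 5, 7, inf]

Mod squares: a ≡ -238, b ≡ -170. Check v ∈ {∞, 2, 3, 5, 7, 11, 13, 17, 29, 41}.
v=13: a=13^0·(≡9), b=13^-2·(≡12) mod 13; (9|13)=+1, (12|13)=+1; (−1)^{0·-2·6}·(+1)^-2·(+1)^0 = +1.
v=3: a=3^0·(≡2), b=3^2·(≡1) mod 3; (2|3)=-1, (1|3)=+1; (−1)^{0·2·1}·(-1)^2·(+1)^0 = +1.
v=2: v_2(a)=-17, v_2(b)=-9; units ≡ 1, 3 (mod 8); ε·ε+αω+βω = 0·1+-17·1+-9·0 ≡ 1  ⇒  (a,b)_2 = -1.
v=11: a=11^2·(≡9), b=11^4·(≡7) mod 11; (9|11)=+1, (7|11)=-1; (−1)^{2·4·5}·(+1)^4·(-1)^2 = +1.
v=41: a=41^0·(≡2), b=41^-2·(≡34) mod 41; (2|41)=+1, (34|41)=-1; (−1)^{0·-2·20}·(+1)^-2·(-1)^0 = +1.
v=29: a=29^2·(≡25), b=29^0·(≡1) mod 29; (25|29)=+1, (1|29)=+1; (−1)^{2·0·14}·(+1)^0·(+1)^2 = +1.
v=17: a=17^1·(≡14), b=17^1·(≡7) mod 17; (14|17)=-1, (7|17)=-1; (−1)^{1·1·8}·(-1)^1·(-1)^1 = +1.
v=∞: -238 < 0 and -170 < 0  ⇒  (a,b)_∞ = -1.
v=5: a=5^0·(≡3), b=5^3·(≡1) mod 5; (3|5)=-1, (1|5)=+1; (−1)^{0·3·2}·(-1)^3·(+1)^0 = -1.
v=7: a=7^5·(≡2), b=7^6·(≡3) mod 7; (2|7)=+1, (3|7)=-1; (−1)^{5·6·3}·(+1)^6·(-1)^5 = -1.
Ram(-238, -170) = {2, 5, 7, ∞}; no ℚ_2-point on the conic.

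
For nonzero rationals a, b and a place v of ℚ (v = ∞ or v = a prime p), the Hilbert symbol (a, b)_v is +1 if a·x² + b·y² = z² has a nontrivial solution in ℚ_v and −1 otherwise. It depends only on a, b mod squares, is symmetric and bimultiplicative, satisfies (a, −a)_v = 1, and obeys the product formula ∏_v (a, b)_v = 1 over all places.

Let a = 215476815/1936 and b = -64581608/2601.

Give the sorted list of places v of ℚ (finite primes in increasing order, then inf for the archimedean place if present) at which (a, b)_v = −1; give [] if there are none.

[2, 5, 13, 29]

Mod squares: a ≡ 256215, b ≡ -329498. Check v ∈ {∞, 2, 3, 5, 7, 11, 13, 17, 19, 23, 29, 31}.
v=29: a=29^3·(≡18), b=29^1·(≡24) mod 29; (18|29)=-1, (24|29)=+1; (−1)^{3·1·14}·(-1)^1·(+1)^3 = -1.
v=31: a=31^1·(≡1), b=31^0·(≡7) mod 31; (1|31)=+1, (7|31)=+1; (−1)^{1·0·15}·(+1)^0·(+1)^1 = +1.
v=23: a=23^0·(≡1), b=23^1·(≡18) mod 23; (1|23)=+1, (18|23)=+1; (−1)^{0·1·11}·(+1)^1·(+1)^0 = +1.
v=2: v_2(a)=-4, v_2(b)=3; units ≡ 7, 3 (mod 8); ε·ε+αω+βω = 1·1+-4·1+3·0 ≡ 1  ⇒  (a,b)_2 = -1.
v=5: a=5^1·(≡3), b=5^0·(≡2) mod 5; (3|5)=-1, (2|5)=-1; (−1)^{1·0·2}·(-1)^0·(-1)^1 = -1.
v=7: a=7^0·(≡2), b=7^2·(≡6) mod 7; (2|7)=+1, (6|7)=-1; (−1)^{0·2·3}·(+1)^2·(-1)^0 = +1.
v=19: a=19^1·(≡3), b=19^1·(≡4) mod 19; (3|19)=-1, (4|19)=+1; (−1)^{1·1·9}·(-1)^1·(+1)^1 = +1.
v=11: a=11^-2·(≡3), b=11^0·(≡6) mod 11; (3|11)=+1, (6|11)=-1; (−1)^{-2·0·5}·(+1)^0·(-1)^-2 = +1.
v=∞: 256215 > 0 and -329498 < 0  ⇒  (a,b)_∞ = +1.
v=3: a=3^1·(≡1), b=3^-2·(≡1) mod 3; (1|3)=+1, (1|3)=+1; (−1)^{1·-2·1}·(+1)^-2·(+1)^1 = +1.
v=13: a=13^0·(≡5), b=13^1·(≡4) mod 13; (5|13)=-1, (4|13)=+1; (−1)^{0·1·6}·(-1)^1·(+1)^0 = -1.
v=17: a=17^0·(≡2), b=17^-2·(≡13) mod 17; (2|17)=+1, (13|17)=+1; (−1)^{0·-2·8}·(+1)^-2·(+1)^0 = +1.
(256215, -329498 / ℚ) ramifies at {2, 5, 13, 29}: a division algebra.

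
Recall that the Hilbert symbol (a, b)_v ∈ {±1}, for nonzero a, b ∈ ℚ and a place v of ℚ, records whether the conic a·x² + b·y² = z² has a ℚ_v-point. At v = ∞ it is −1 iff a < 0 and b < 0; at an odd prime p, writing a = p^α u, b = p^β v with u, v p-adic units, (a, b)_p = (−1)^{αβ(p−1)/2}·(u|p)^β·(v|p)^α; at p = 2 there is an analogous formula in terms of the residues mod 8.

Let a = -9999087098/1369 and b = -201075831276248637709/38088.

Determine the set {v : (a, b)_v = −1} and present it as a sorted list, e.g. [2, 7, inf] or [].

(a, b) ≡ (-92378, -2618) mod (ℚ^×)²; places V = {2, 3, 7, 11, 13, 17, 19, 23, 37, 47, 53, ∞}.
(a,b)_2: α=1, β=-3; u≡3, v≡3 (mod 8); ε(u)ε(v)=1·1, αω(v)=1·1, βω(u)=-3·1; sum ≡ 1  ⇒  -1.
(a,b)_3: α=0, u≡1; β=-2, v≡1 (mod 3); (1|3)=+1, (1|3)=+1; sign (−1)^0·+1^-2·+1^0 = +1.
(a,b)_∞: sgn(-92378)=−, sgn(-2618)=−, so -1.
(a,b)_53: α=0, u≡16; β=2, v≡5 (mod 53); (16|53)=+1, (5|53)=-1; sign (−1)^0·+1^2·-1^0 = +1.
(a,b)_37: α=-2, u≡28; β=0, v≡26 (mod 37); (28|37)=+1, (26|37)=+1; sign (−1)^0·+1^0·+1^-2 = +1.
(a,b)_11: α=1, u≡10; β=1, v≡3 (mod 11); (10|11)=-1, (3|11)=+1; sign (−1)^1·-1^1·+1^1 = +1.
(a,b)_47: α=2, u≡8; β=2, v≡4 (mod 47); (8|47)=+1, (4|47)=+1; sign (−1)^0·+1^2·+1^2 = +1.
(a,b)_17: α=1, u≡7; β=1, v≡4 (mod 17); (7|17)=-1, (4|17)=+1; sign (−1)^0·-1^1·+1^1 = -1.
(a,b)_13: α=1, u≡7; β=4, v≡11 (mod 13); (7|13)=-1, (11|13)=-1; sign (−1)^0·-1^4·-1^1 = -1.
(a,b)_23: α=0, u≡9; β=-2, v≡9 (mod 23); (9|23)=+1, (9|23)=+1; sign (−1)^0·+1^-2·+1^0 = +1.
(a,b)_7: α=2, u≡1; β=5, v≡1 (mod 7); (1|7)=+1, (1|7)=+1; sign (−1)^0·+1^5·+1^2 = +1.
(a,b)_19: α=1, u≡15; β=2, v≡6 (mod 19); (15|19)=-1, (6|19)=+1; sign (−1)^0·-1^2·+1^1 = +1.
(-92378, -2618 / ℚ) ramifies at {2, 13, 17, ∞}: a division algebra.

[2, 13, 17, inf]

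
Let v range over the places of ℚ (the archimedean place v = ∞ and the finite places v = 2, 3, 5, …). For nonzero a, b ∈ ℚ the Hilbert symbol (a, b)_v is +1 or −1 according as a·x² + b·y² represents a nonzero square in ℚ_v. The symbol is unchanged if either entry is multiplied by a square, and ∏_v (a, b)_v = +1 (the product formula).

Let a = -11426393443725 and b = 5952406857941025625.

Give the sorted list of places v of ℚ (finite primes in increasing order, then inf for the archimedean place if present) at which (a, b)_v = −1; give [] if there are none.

[29, 37]

(a, b) ≡ (-29, 481) mod (ℚ^×)²; places V = {2, 3, 5, 11, 13, 29, 37, ∞}.
(a,b)_13: α=2, u≡12; β=3, v≡8 (mod 13); (12|13)=+1, (8|13)=-1; sign (−1)^0·+1^3·-1^2 = +1.
(a,b)_∞: sgn(-29)=−, sgn(481)=+, so +1.
(a,b)_3: α=4, u≡1; β=0, v≡1 (mod 3); (1|3)=+1, (1|3)=+1; sign (−1)^0·+1^0·+1^4 = +1.
(a,b)_29: α=3, u≡24; β=4, v≡3 (mod 29); (24|29)=+1, (3|29)=-1; sign (−1)^0·+1^4·-1^3 = -1.
(a,b)_37: α=2, u≡2; β=3, v≡18 (mod 37); (2|37)=-1, (18|37)=-1; sign (−1)^0·-1^3·-1^2 = -1.
(a,b)_11: α=0, u≡4; β=2, v≡8 (mod 11); (4|11)=+1, (8|11)=-1; sign (−1)^0·+1^2·-1^0 = +1.
(a,b)_5: α=2, u≡1; β=4, v≡1 (mod 5); (1|5)=+1, (1|5)=+1; sign (−1)^0·+1^4·+1^2 = +1.
(a,b)_2: α=0, β=0; u≡3, v≡1 (mod 8); ε(u)ε(v)=1·0, αω(v)=0·0, βω(u)=0·1; sum ≡ 0  ⇒  +1.
|Ram(-29, 481)| = 2, even; anisotropic at {29, 37}.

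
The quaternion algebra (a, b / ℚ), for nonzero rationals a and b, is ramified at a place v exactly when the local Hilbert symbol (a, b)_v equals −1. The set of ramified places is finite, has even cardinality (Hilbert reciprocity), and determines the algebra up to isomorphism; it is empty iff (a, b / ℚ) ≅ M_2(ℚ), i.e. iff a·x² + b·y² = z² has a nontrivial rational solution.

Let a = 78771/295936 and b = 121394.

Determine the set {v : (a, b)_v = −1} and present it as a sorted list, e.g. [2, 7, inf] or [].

[2, 3, 23, 31]

(a, b) ≡ (651, 121394) mod (ℚ^×)²; places V = {2, 3, 7, 11, 13, 17, 23, 29, 31, ∞}.
(a,b)_31: α=1, u≡3; β=0, v≡29 (mod 31); (3|31)=-1, (29|31)=-1; sign (−1)^0·-1^0·-1^1 = -1.
(a,b)_29: α=0, u≡25; β=1, v≡10 (mod 29); (25|29)=+1, (10|29)=-1; sign (−1)^0·+1^1·-1^0 = +1.
(a,b)_7: α=1, u≡1; β=1, v≡3 (mod 7); (1|7)=+1, (3|7)=-1; sign (−1)^1·+1^1·-1^1 = +1.
(a,b)_17: α=-2, u≡11; β=0, v≡14 (mod 17); (11|17)=-1, (14|17)=-1; sign (−1)^0·-1^0·-1^-2 = +1.
(a,b)_∞: sgn(651)=+, sgn(121394)=+, so +1.
(a,b)_2: α=-10, β=1; u≡3, v≡1 (mod 8); ε(u)ε(v)=1·0, αω(v)=-10·0, βω(u)=1·1; sum ≡ 1  ⇒  -1.
(a,b)_13: α=0, u≡1; β=1, v≡4 (mod 13); (1|13)=+1, (4|13)=+1; sign (−1)^0·+1^1·+1^0 = +1.
(a,b)_3: α=1, u≡1; β=0, v≡2 (mod 3); (1|3)=+1, (2|3)=-1; sign (−1)^0·+1^0·-1^1 = -1.
(a,b)_11: α=2, u≡8; β=0, v≡9 (mod 11); (8|11)=-1, (9|11)=+1; sign (−1)^0·-1^0·+1^2 = +1.
(a,b)_23: α=0, u≡10; β=1, v≡11 (mod 23); (10|23)=-1, (11|23)=-1; sign (−1)^0·-1^1·-1^0 = -1.
(651, 121394 / ℚ) ramifies at {2, 3, 23, 31}: a division algebra.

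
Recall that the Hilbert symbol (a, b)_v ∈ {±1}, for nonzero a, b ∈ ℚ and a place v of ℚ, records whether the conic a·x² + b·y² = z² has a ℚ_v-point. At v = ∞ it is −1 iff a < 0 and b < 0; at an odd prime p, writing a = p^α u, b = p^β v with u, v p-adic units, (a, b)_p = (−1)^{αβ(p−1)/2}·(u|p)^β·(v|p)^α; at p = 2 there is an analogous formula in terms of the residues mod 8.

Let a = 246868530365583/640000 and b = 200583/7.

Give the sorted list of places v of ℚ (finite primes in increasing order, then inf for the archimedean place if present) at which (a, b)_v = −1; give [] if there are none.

[3, 17]

(a, b) ≡ (23, 156009) mod (ℚ^×)²; places V = {2, 3, 5, 7, 17, 19, 23, ∞}.
(a,b)_∞: sgn(23)=+, sgn(156009)=+, so +1.
(a,b)_3: α=4, u≡2; β=3, v≡1 (mod 3); (2|3)=-1, (1|3)=+1; sign (−1)^0·-1^3·+1^4 = -1.
(a,b)_5: α=-4, u≡2; β=0, v≡4 (mod 5); (2|5)=-1, (4|5)=+1; sign (−1)^0·-1^0·+1^-4 = +1.
(a,b)_2: α=-10, β=0; u≡7, v≡1 (mod 8); ε(u)ε(v)=1·0, αω(v)=-10·0, βω(u)=0·0; sum ≡ 0  ⇒  +1.
(a,b)_19: α=2, u≡17; β=1, v≡18 (mod 19); (17|19)=+1, (18|19)=-1; sign (−1)^0·+1^1·-1^2 = +1.
(a,b)_23: α=3, u≡8; β=1, v≡17 (mod 23); (8|23)=+1, (17|23)=-1; sign (−1)^1·+1^1·-1^3 = +1.
(a,b)_17: α=2, u≡14; β=1, v≡5 (mod 17); (14|17)=-1, (5|17)=-1; sign (−1)^0·-1^1·-1^2 = -1.
(a,b)_7: α=4, u≡1; β=-1, v≡5 (mod 7); (1|7)=+1, (5|7)=-1; sign (−1)^0·+1^-1·-1^4 = +1.
|Ram(23, 156009)| = 2, even; anisotropic at {3, 17}.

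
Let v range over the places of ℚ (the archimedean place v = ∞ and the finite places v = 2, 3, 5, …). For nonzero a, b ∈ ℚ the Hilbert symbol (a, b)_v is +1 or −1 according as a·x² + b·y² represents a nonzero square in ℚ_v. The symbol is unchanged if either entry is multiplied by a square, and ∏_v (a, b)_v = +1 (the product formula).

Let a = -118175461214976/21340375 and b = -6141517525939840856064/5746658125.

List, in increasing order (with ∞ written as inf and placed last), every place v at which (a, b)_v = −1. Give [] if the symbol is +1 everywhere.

[5, 17, 29, inf]

Mod squares: a ≡ -51765, b ≡ -143. Check v ∈ {∞, 2, 3, 5, 7, 11, 13, 17, 29, 31}.
v=∞: -51765 < 0 and -143 < 0  ⇒  (a,b)_∞ = -1.
v=7: a=7^-1·(≡4), b=7^0·(≡4) mod 7; (4|7)=+1, (4|7)=+1; (−1)^{-1·0·3}·(+1)^0·(+1)^-1 = +1.
v=17: a=17^1·(≡2), b=17^2·(≡12) mod 17; (2|17)=+1, (12|17)=-1; (−1)^{1·2·8}·(+1)^2·(-1)^1 = -1.
v=2: v_2(a)=8, v_2(b)=12; units ≡ 3, 1 (mod 8); ε·ε+αω+βω = 1·0+8·0+12·1 ≡ 0  ⇒  (a,b)_2 = +1.
v=5: a=5^-3·(≡3), b=5^-4·(≡2) mod 5; (3|5)=-1, (2|5)=-1; (−1)^{-3·-4·2}·(-1)^-4·(-1)^-3 = -1.
v=29: a=29^-3·(≡25), b=29^-4·(≡11) mod 29; (25|29)=+1, (11|29)=-1; (−1)^{-3·-4·14}·(+1)^-4·(-1)^-3 = -1.
v=3: a=3^5·(≡1), b=3^12·(≡1) mod 3; (1|3)=+1, (1|3)=+1; (−1)^{5·12·1}·(+1)^12·(+1)^5 = +1.
v=31: a=31^4·(≡1), b=31^6·(≡30) mod 31; (1|31)=+1, (30|31)=-1; (−1)^{4·6·15}·(+1)^6·(-1)^4 = +1.
v=13: a=13^0·(≡1), b=13^-1·(≡11) mod 13; (1|13)=+1, (11|13)=-1; (−1)^{0·-1·6}·(+1)^-1·(-1)^0 = +1.
v=11: a=11^2·(≡9), b=11^1·(≡4) mod 11; (9|11)=+1, (4|11)=+1; (−1)^{2·1·5}·(+1)^1·(+1)^2 = +1.
|Ram(-51765, -143)| = 4, even; anisotropic at {5, 17, 29, ∞}.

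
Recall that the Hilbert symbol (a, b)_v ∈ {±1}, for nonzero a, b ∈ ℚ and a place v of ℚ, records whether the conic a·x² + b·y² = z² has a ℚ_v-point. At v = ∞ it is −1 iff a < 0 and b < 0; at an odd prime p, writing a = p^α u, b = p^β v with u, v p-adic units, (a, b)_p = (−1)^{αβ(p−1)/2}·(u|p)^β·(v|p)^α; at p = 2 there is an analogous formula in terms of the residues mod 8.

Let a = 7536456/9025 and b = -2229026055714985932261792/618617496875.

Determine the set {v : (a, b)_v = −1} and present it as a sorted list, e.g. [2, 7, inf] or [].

Mod squares: a ≡ 209346, b ≡ -15997174590. Check v ∈ {∞, 2, 3, 5, 7, 13, 17, 19, 23, 29, 31, 37, 41}.
v=23: a=23^1·(≡22), b=23^3·(≡9) mod 23; (22|23)=-1, (9|23)=+1; (−1)^{1·3·11}·(-1)^3·(+1)^1 = +1.
v=7: a=7^0·(≡2), b=7^-2·(≡4) mod 7; (2|7)=+1, (4|7)=+1; (−1)^{0·-2·3}·(+1)^-2·(+1)^0 = +1.
v=19: a=19^-2·(≡5), b=19^-4·(≡14) mod 19; (5|19)=+1, (14|19)=-1; (−1)^{-2·-4·9}·(+1)^-4·(-1)^-2 = +1.
v=2: v_2(a)=3, v_2(b)=5; units ≡ 1, 1 (mod 8); ε·ε+αω+βω = 0·0+3·0+5·0 ≡ 0  ⇒  (a,b)_2 = +1.
v=13: a=13^0·(≡6), b=13^2·(≡7) mod 13; (6|13)=-1, (7|13)=-1; (−1)^{0·2·6}·(-1)^2·(-1)^0 = +1.
v=31: a=31^0·(≡27), b=31^-1·(≡7) mod 31; (27|31)=-1, (7|31)=+1; (−1)^{0·-1·15}·(-1)^-1·(+1)^0 = -1.
v=29: a=29^0·(≡28), b=29^1·(≡7) mod 29; (28|29)=+1, (7|29)=+1; (−1)^{0·1·14}·(+1)^1·(+1)^0 = +1.
v=3: a=3^3·(≡2), b=3^9·(≡2) mod 3; (2|3)=-1, (2|3)=-1; (−1)^{3·9·1}·(-1)^9·(-1)^3 = -1.
v=37: a=37^1·(≡36), b=37^3·(≡11) mod 37; (36|37)=+1, (11|37)=+1; (−1)^{1·3·18}·(+1)^3·(+1)^1 = +1.
v=∞: 209346 > 0 and -15997174590 < 0  ⇒  (a,b)_∞ = +1.
v=41: a=41^1·(≡19), b=41^3·(≡34) mod 41; (19|41)=-1, (34|41)=-1; (−1)^{1·3·20}·(-1)^3·(-1)^1 = +1.
v=17: a=17^0·(≡9), b=17^1·(≡12) mod 17; (9|17)=+1, (12|17)=-1; (−1)^{0·1·8}·(+1)^1·(-1)^0 = +1.
v=5: a=5^-2·(≡1), b=5^-5·(≡2) mod 5; (1|5)=+1, (2|5)=-1; (−1)^{-2·-5·2}·(+1)^-5·(-1)^-2 = +1.
(209346, -15997174590 / ℚ) ramifies at {3, 31}: a division algebra.

[3, 31]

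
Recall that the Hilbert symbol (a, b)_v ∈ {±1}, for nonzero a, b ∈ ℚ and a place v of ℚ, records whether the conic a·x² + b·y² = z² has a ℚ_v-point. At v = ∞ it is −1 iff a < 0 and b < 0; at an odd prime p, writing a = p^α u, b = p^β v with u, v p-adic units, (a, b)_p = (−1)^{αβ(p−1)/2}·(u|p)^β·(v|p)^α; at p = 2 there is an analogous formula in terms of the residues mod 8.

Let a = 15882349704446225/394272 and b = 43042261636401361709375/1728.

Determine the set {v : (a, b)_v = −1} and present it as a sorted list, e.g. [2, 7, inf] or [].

Mod squares: a ≡ 418, b ≡ 76245. Check v ∈ {∞, 2, 3, 5, 7, 11, 13, 17, 19, 23, 37}.
v=13: a=13^2·(≡5), b=13^3·(≡7) mod 13; (5|13)=-1, (7|13)=-1; (−1)^{2·3·6}·(-1)^3·(-1)^2 = -1.
v=7: a=7^6·(≡6), b=7^4·(≡4) mod 7; (6|7)=-1, (4|7)=+1; (−1)^{6·4·3}·(-1)^4·(+1)^6 = +1.
v=37: a=37^-2·(≡10), b=37^0·(≡12) mod 37; (10|37)=+1, (12|37)=+1; (−1)^{-2·0·18}·(+1)^0·(+1)^-2 = +1.
v=5: a=5^2·(≡2), b=5^5·(≡4) mod 5; (2|5)=-1, (4|5)=+1; (−1)^{2·5·2}·(-1)^5·(+1)^2 = -1.
v=3: a=3^-2·(≡1), b=3^-3·(≡2) mod 3; (1|3)=+1, (2|3)=-1; (−1)^{-2·-3·1}·(+1)^-3·(-1)^-2 = +1.
v=∞: 418 > 0 and 76245 > 0  ⇒  (a,b)_∞ = +1.
v=17: a=17^2·(≡12), b=17^3·(≡3) mod 17; (12|17)=-1, (3|17)=-1; (−1)^{2·3·8}·(-1)^3·(-1)^2 = -1.
v=23: a=23^2·(≡9), b=23^3·(≡1) mod 23; (9|23)=+1, (1|23)=+1; (−1)^{2·3·11}·(+1)^3·(+1)^2 = +1.
v=2: v_2(a)=-5, v_2(b)=-6; units ≡ 1, 5 (mod 8); ε·ε+αω+βω = 0·0+-5·1+-6·0 ≡ 1  ⇒  (a,b)_2 = -1.
v=19: a=19^1·(≡15), b=19^2·(≡9) mod 19; (15|19)=-1, (9|19)=+1; (−1)^{1·2·9}·(-1)^2·(+1)^1 = +1.
v=11: a=11^1·(≡3), b=11^2·(≡5) mod 11; (3|11)=+1, (5|11)=+1; (−1)^{1·2·5}·(+1)^2·(+1)^1 = +1.
(418, 76245 / ℚ) ramifies at {2, 5, 13, 17}: a division algebra.

[2, 5, 13, 17]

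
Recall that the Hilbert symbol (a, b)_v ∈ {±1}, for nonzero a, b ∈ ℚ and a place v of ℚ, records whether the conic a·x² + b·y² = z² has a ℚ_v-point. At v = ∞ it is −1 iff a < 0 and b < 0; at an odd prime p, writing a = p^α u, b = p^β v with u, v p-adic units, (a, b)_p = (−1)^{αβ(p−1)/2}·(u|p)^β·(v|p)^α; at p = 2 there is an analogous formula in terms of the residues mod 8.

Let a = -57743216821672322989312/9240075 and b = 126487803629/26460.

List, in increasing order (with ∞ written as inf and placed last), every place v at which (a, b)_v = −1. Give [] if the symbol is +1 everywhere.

[11, 29]

(a, b) ≡ (-1479, 64515) mod (ℚ^×)²; places V = {2, 3, 5, 7, 11, 13, 17, 23, 29, ∞}.
(a,b)_7: α=0, u≡6; β=-2, v≡5 (mod 7); (6|7)=-1, (5|7)=-1; sign (−1)^0·-1^-2·-1^0 = +1.
(a,b)_23: α=2, u≡2; β=1, v≡19 (mod 23); (2|23)=+1, (19|23)=-1; sign (−1)^0·+1^1·-1^2 = +1.
(a,b)_5: α=-2, u≡1; β=-1, v≡2 (mod 5); (1|5)=+1, (2|5)=-1; sign (−1)^0·+1^-1·-1^-2 = +1.
(a,b)_∞: sgn(-1479)=−, sgn(64515)=+, so +1.
(a,b)_29: α=5, u≡7; β=2, v≡18 (mod 29); (7|29)=+1, (18|29)=-1; sign (−1)^0·+1^2·-1^5 = -1.
(a,b)_2: α=8, β=-2; u≡1, v≡3 (mod 8); ε(u)ε(v)=0·1, αω(v)=8·1, βω(u)=-2·0; sum ≡ 0  ⇒  +1.
(a,b)_3: α=-7, u≡2; β=-3, v≡1 (mod 3); (2|3)=-1, (1|3)=+1; sign (−1)^1·-1^-3·+1^-7 = +1.
(a,b)_13: α=-2, u≡10; β=0, v≡1 (mod 13); (10|13)=+1, (1|13)=+1; sign (−1)^0·+1^0·+1^-2 = +1.
(a,b)_11: α=4, u≡7; β=3, v≡7 (mod 11); (7|11)=-1, (7|11)=-1; sign (−1)^0·-1^3·-1^4 = -1.
(a,b)_17: α=5, u≡8; β=3, v≡13 (mod 17); (8|17)=+1, (13|17)=+1; sign (−1)^0·+1^3·+1^5 = +1.
|Ram(-1479, 64515)| = 2, even; anisotropic at {11, 29}.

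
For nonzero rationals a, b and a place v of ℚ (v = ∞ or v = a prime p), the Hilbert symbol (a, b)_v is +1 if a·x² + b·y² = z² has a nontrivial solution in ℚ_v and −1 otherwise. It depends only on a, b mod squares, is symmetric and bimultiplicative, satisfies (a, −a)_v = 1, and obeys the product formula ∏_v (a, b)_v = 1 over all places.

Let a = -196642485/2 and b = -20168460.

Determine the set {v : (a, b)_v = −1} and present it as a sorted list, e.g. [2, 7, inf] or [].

[2, 5, 17, inf]

Mod squares: a ≡ -170, b ≡ -3315. Check v ∈ {∞, 2, 3, 5, 13, 17}.
v=13: a=13^4·(≡9), b=13^3·(≡11) mod 13; (9|13)=+1, (11|13)=-1; (−1)^{4·3·6}·(+1)^3·(-1)^4 = +1.
v=3: a=3^4·(≡1), b=3^3·(≡2) mod 3; (1|3)=+1, (2|3)=-1; (−1)^{4·3·1}·(+1)^3·(-1)^4 = +1.
v=2: v_2(a)=-1, v_2(b)=2; units ≡ 3, 5 (mod 8); ε·ε+αω+βω = 1·0+-1·1+2·1 ≡ 1  ⇒  (a,b)_2 = -1.
v=17: a=17^1·(≡10), b=17^1·(≡16) mod 17; (10|17)=-1, (16|17)=+1; (−1)^{1·1·8}·(-1)^1·(+1)^1 = -1.
v=∞: -170 < 0 and -3315 < 0  ⇒  (a,b)_∞ = -1.
v=5: a=5^1·(≡4), b=5^1·(≡3) mod 5; (4|5)=+1, (3|5)=-1; (−1)^{1·1·2}·(+1)^1·(-1)^1 = -1.
(-170, -3315 / ℚ) ramifies at {2, 5, 17, ∞}: a division algebra.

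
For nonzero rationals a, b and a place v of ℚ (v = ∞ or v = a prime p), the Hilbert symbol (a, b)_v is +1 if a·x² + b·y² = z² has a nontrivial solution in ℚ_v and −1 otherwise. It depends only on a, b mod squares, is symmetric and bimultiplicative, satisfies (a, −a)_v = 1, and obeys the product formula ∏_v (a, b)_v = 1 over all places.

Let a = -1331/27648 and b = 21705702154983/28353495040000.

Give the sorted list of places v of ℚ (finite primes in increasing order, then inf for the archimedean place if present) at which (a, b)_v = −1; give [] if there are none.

(a, b) ≡ (-33, 7) mod (ℚ^×)²; places V = {2, 3, 5, 7, 11, 13, ∞}.
(a,b)_11: α=3, u≡2; β=6, v≡7 (mod 11); (2|11)=-1, (7|11)=-1; sign (−1)^0·-1^6·-1^3 = -1.
(a,b)_13: α=0, u≡6; β=-2, v≡5 (mod 13); (6|13)=-1, (5|13)=-1; sign (−1)^0·-1^-2·-1^0 = +1.
(a,b)_7: α=0, u≡4; β=5, v≡2 (mod 7); (4|7)=+1, (2|7)=+1; sign (−1)^0·+1^5·+1^0 = +1.
(a,b)_5: α=0, u≡3; β=-4, v≡2 (mod 5); (3|5)=-1, (2|5)=-1; sign (−1)^0·-1^-4·-1^0 = +1.
(a,b)_∞: sgn(-33)=−, sgn(7)=+, so +1.
(a,b)_3: α=-3, u≡1; β=6, v≡1 (mod 3); (1|3)=+1, (1|3)=+1; sign (−1)^0·+1^6·+1^-3 = +1.
(a,b)_2: α=-10, β=-28; u≡7, v≡7 (mod 8); ε(u)ε(v)=1·1, αω(v)=-10·0, βω(u)=-28·0; sum ≡ 1  ⇒  -1.
|Ram(-33, 7)| = 2, even; anisotropic at {2, 11}.

[2, 11]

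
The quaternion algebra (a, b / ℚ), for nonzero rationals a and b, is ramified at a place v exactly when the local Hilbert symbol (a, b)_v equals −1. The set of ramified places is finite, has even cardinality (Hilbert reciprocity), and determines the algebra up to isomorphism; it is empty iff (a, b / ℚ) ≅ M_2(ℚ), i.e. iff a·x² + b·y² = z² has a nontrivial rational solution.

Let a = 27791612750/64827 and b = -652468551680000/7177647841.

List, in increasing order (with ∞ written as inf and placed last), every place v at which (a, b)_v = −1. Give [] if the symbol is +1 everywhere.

(a, b) ≡ (330, -17) mod (ℚ^×)²; places V = {2, 3, 5, 7, 11, 13, 17, 19, ∞}.
(a,b)_∞: sgn(330)=+, sgn(-17)=−, so +1.
(a,b)_7: α=-4, u≡1; β=-6, v≡2 (mod 7); (1|7)=+1, (2|7)=+1; sign (−1)^0·+1^-6·+1^-4 = +1.
(a,b)_5: α=3, u≡1; β=4, v≡2 (mod 5); (1|5)=+1, (2|5)=-1; sign (−1)^0·+1^4·-1^3 = -1.
(a,b)_2: α=1, β=22; u≡5, v≡7 (mod 8); ε(u)ε(v)=0·1, αω(v)=1·0, βω(u)=22·1; sum ≡ 0  ⇒  +1.
(a,b)_13: α=0, u≡2; β=-2, v≡12 (mod 13); (2|13)=-1, (12|13)=+1; sign (−1)^0·-1^-2·+1^0 = +1.
(a,b)_3: α=-3, u≡2; β=0, v≡1 (mod 3); (2|3)=-1, (1|3)=+1; sign (−1)^0·-1^0·+1^-3 = +1.
(a,b)_17: α=4, u≡10; β=1, v≡15 (mod 17); (10|17)=-1, (15|17)=+1; sign (−1)^0·-1^1·+1^4 = -1.
(a,b)_19: α=0, u≡9; β=-2, v≡10 (mod 19); (9|19)=+1, (10|19)=-1; sign (−1)^0·+1^-2·-1^0 = +1.
(a,b)_11: α=3, u≡7; β=4, v≡4 (mod 11); (7|11)=-1, (4|11)=+1; sign (−1)^0·-1^4·+1^3 = +1.
|Ram(330, -17)| = 2, even; anisotropic at {5, 17}.

[5, 17]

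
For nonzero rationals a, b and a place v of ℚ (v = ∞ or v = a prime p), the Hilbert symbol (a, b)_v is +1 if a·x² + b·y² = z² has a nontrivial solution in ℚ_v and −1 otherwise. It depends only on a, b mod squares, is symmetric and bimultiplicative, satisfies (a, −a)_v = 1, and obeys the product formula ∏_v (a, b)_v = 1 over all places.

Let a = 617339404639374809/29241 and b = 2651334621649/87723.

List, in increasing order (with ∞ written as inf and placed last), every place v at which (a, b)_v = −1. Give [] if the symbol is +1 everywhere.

[3, 7, 29, 41]

(a, b) ≡ (41, 28639443) mod (ℚ^×)²; places V = {2, 3, 7, 17, 19, 29, 31, 37, 41, ∞}.
(a,b)_17: α=2, u≡3; β=2, v≡2 (mod 17); (3|17)=-1, (2|17)=+1; sign (−1)^0·-1^2·+1^2 = +1.
(a,b)_41: α=1, u≡18; β=1, v≡3 (mod 41); (18|41)=+1, (3|41)=-1; sign (−1)^0·+1^1·-1^1 = -1.
(a,b)_31: α=4, u≡5; β=3, v≡22 (mod 31); (5|31)=+1, (22|31)=-1; sign (−1)^0·+1^3·-1^4 = +1.
(a,b)_7: α=2, u≡5; β=1, v≡3 (mod 7); (5|7)=-1, (3|7)=-1; sign (−1)^0·-1^1·-1^2 = -1.
(a,b)_2: α=0, β=0; u≡1, v≡3 (mod 8); ε(u)ε(v)=0·1, αω(v)=0·1, βω(u)=0·0; sum ≡ 0  ⇒  +1.
(a,b)_37: α=2, u≡33; β=1, v≡16 (mod 37); (33|37)=+1, (16|37)=+1; sign (−1)^0·+1^1·+1^2 = +1.
(a,b)_29: α=2, u≡21; β=1, v≡20 (mod 29); (21|29)=-1, (20|29)=+1; sign (−1)^0·-1^1·+1^2 = -1.
(a,b)_19: α=-2, u≡12; β=-2, v≡18 (mod 19); (12|19)=-1, (18|19)=-1; sign (−1)^0·-1^-2·-1^-2 = +1.
(a,b)_∞: sgn(41)=+, sgn(28639443)=+, so +1.
(a,b)_3: α=-4, u≡2; β=-5, v≡1 (mod 3); (2|3)=-1, (1|3)=+1; sign (−1)^0·-1^-5·+1^-4 = -1.
Ram(41, 28639443) = {3, 7, 29, 41}; no ℚ_3-point on the conic.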